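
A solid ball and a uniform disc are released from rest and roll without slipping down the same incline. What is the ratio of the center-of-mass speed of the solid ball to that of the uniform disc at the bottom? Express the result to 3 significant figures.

v_ratio ≈ 1.04

Each satisfies Mgh = ½(1+k)Mv² with k = I/(MR²), so v ∝ 1/√(1+k).
For the solid ball k = 0.4; for the uniform disc k = 0.5.
v₁/v₂ = √((1+k₂)/(1+k₁)) = √(1.5/1.4) ≈ 1.04.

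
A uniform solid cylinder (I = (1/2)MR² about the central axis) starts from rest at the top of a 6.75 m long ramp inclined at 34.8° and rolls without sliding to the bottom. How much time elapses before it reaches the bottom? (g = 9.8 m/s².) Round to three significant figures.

t ≈ 1.90 s

The moment of inertia is (1/2)MR², giving k ≡ I/(MR²) = 0.5.
Translational: Mg sinθ − f = Ma. Rotational about the CM: fR = Iα = kMRa, so f = kMa.
Hence a = g sinθ/(1+k) = 9.8×sin34.8°/1.5 = 3.729 m/s².
With constant a from rest, t = √(2L/a) = √(2·6.75/3.729) ≈ 1.90 s.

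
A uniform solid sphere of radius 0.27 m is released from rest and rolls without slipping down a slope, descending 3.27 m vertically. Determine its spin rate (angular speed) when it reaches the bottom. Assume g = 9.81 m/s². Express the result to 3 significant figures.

For this body I = (2/5)MR², i.e. k = I/(MR²) = 0.4.
Since it rolls without slipping, ω = v/R and KE = ½Mv² + ½Iω² = ½(1+k)Mv² = (7/10)Mv².
Energy conservation Mgh = ½(1+k)Mv² gives v = √(2gh/(1+k)) = √(2 × 9.81 × 3.27 / 1.4) = 6.77 m/s.
The angular speed follows from ω = v/R = 6.77/0.27 ≈ 25.1 rad/s.

ω ≈ 25.1 rad/s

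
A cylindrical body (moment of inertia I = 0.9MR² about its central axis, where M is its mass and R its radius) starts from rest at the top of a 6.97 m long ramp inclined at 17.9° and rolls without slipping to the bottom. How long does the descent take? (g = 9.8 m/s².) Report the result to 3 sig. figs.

t ≈ 2.97 s

For this body I = 0.9MR², i.e. k = I/(MR²) = 0.9.
Along the incline Mg sinθ − f = Ma, and torque about the center fR = Iα = kMR²(a/R) gives f = kMa.
Hence a = g sinθ/(1+k) = 9.8×sin17.9°/1.9 = 1.585 m/s².
Starting from rest, L = ½at², so t = √(2L/a) = √(2×6.97/1.585) ≈ 2.97 s.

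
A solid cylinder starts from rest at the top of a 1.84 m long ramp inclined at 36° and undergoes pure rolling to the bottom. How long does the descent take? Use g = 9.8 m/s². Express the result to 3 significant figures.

The moment of inertia is (1/2)MR², giving k ≡ I/(MR²) = 0.5.
Translational: Mg sinθ − f = Ma. Rotational about the CM: fR = Iα = kMRa, so f = kMa.
Hence a = g sinθ/(1+k) = 9.8×sin36°/1.5 = 3.84 m/s².
Starting from rest, L = ½at², so t = √(2L/a) = √(2×1.84/3.84) ≈ 0.979 s.

t ≈ 0.979 s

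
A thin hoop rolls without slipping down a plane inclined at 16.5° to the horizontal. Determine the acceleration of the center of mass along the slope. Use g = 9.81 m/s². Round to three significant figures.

a ≈ 1.39 m/s²

For this body I = MR², i.e. k = I/(MR²) = 1.
Translational: Mg sinθ − f = Ma. Rotational about the CM: fR = Iα = kMRa, so f = kMa.
Eliminating f: Mg sinθ = (1+k)Ma, so a = g sinθ/(1+k) = 9.81 × sin16.5° / 2 ≈ 1.39 m/s².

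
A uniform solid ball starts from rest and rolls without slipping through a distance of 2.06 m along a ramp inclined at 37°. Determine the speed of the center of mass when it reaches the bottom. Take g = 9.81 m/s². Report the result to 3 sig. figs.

v ≈ 4.17 m/s

For this body I = (2/5)MR², i.e. k = I/(MR²) = 0.4.
Rolling without slipping gives ω = v/R, so the total kinetic energy is ½Mv² + ½Iω² = ½(1+k)Mv² = (7/10)Mv².
The vertical drop is h = L sinθ = 2.06 × sin37° = 1.24 m.
Energy conservation: Mgh = (7/10)Mv², so v = √(2gh/(1+k)) = √(2 × 9.81 × 1.24 / 1.4) ≈ 4.17 m/s.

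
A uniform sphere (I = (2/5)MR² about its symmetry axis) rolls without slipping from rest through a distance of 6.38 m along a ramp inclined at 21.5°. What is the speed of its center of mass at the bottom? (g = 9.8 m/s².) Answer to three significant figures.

For this body I = (2/5)MR², i.e. k = I/(MR²) = 0.4.
Since it rolls without slipping, ω = v/R and KE = ½Mv² + ½Iω² = ½(1+k)Mv² = (7/10)Mv².
The vertical drop is h = L sinθ = 6.38 × sin21.5° = 2.338 m.
Setting Mgh = (7/10)Mv² gives v = √(2gh/(1+k)) = √(2·9.8·2.338/1.4) ≈ 5.72 m/s.

v ≈ 5.72 m/s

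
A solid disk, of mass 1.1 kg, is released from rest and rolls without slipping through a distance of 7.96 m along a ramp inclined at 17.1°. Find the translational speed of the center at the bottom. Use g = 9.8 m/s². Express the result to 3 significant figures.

The moment of inertia is (1/2)MR², giving k ≡ I/(MR²) = 0.5.
Pure rolling means v = ωR; then KE = ½Mv² + ½I(v/R)² = ½(1+k)Mv² = (3/4)Mv².
The vertical drop is h = L sinθ = 7.96 × sin17.1° = 2.341 m.
Energy conservation: Mgh = (3/4)Mv², so v = √(2gh/(1+k)) = √(2 × 9.8 × 2.341 / 1.5) ≈ 5.53 m/s.

v ≈ 5.53 m/s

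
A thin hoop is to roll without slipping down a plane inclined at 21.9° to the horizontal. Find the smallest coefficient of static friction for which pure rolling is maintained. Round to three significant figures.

For this body I = MR², i.e. k = I/(MR²) = 1.
Newton's second law down the slope: Mg sinθ − f = Ma. The torque equation fR = Iα (with α = a/R) gives f = kMa.
These give a = g sinθ/(1+k) and the required friction f = kMg sinθ/(1+k).
The normal force is N = Mg cosθ, so μ_min = f/N = k tanθ/(1+k).
μ_min = 1 × tan21.9° / 2 ≈ 0.201.

μ_min ≈ 0.201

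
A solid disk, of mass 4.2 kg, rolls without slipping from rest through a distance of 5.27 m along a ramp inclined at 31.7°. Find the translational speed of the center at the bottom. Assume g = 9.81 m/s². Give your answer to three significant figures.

For this body I = (1/2)MR², i.e. k = I/(MR²) = 0.5.
Pure rolling means v = ωR; then KE = ½Mv² + ½I(v/R)² = ½(1+k)Mv² = (3/4)Mv².
The vertical drop is h = L sinθ = 5.27 × sin31.7° = 2.769 m.
Setting Mgh = (3/4)Mv² gives v = √(2gh/(1+k)) = √(2·9.81·2.769/1.5) ≈ 6.02 m/s.

v ≈ 6.02 m/s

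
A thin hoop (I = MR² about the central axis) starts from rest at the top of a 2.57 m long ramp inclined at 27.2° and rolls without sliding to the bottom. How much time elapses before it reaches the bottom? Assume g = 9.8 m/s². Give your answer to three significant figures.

t ≈ 1.51 s

Here I = MR², so the shape factor k = I/(MR²) = 1.
Newton's second law down the slope: Mg sinθ − f = Ma. The torque equation fR = Iα (with α = a/R) gives f = kMa.
Hence a = g sinθ/(1+k) = 9.8×sin27.2°/2 = 2.24 m/s².
Starting from rest, L = ½at², so t = √(2L/a) = √(2×2.57/2.24) ≈ 1.51 s.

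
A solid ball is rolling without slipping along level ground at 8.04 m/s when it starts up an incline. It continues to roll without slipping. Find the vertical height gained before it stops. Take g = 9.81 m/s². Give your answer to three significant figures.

h ≈ 4.61 m

With I = (2/5)MR², the ratio k = I/(MR²) is 0.4.
Pure rolling means v = ωR; then KE = ½Mv² + ½I(v/R)² = ½(1+k)Mv² = (7/10)Mv².
At the top the kinetic energy is zero, so (7/10)Mv₀² = Mgh.
Thus h = (1+k)v₀²/(2g) = 1.4 × 8.04² / (2 × 9.81) ≈ 4.61 m.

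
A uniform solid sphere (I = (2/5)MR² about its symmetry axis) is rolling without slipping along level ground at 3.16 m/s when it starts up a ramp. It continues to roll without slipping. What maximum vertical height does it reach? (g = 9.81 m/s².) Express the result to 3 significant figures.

For this body I = (2/5)MR², i.e. k = I/(MR²) = 0.4.
The rolling condition ω = v/R makes the rotational term ½I(v/R)² = ½kMv², so KE_total = ½(1+k)Mv² = (7/10)Mv².
All of this converts to potential energy at the highest point: (7/10)Mv₀² = Mgh.
Thus h = (1+k)v₀²/(2g) = 1.4 × 3.16² / (2 × 9.81) ≈ 0.713 m.

h ≈ 0.713 m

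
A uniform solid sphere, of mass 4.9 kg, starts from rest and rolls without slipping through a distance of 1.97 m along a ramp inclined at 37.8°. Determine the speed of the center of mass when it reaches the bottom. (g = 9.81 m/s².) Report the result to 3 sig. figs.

The moment of inertia is (2/5)MR², giving k ≡ I/(MR²) = 0.4.
Rolling without slipping gives ω = v/R, so the total kinetic energy is ½Mv² + ½Iω² = ½(1+k)Mv² = (7/10)Mv².
The vertical drop is h = L sinθ = 1.97 × sin37.8° = 1.207 m.
Energy conservation: Mgh = (7/10)Mv², so v = √(2gh/(1+k)) = √(2 × 9.81 × 1.207 / 1.4) ≈ 4.11 m/s.

v ≈ 4.11 m/s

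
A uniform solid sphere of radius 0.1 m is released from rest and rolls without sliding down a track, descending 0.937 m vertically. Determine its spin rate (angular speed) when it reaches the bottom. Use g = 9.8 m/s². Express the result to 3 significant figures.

For this body I = (2/5)MR², i.e. k = I/(MR²) = 0.4.
Rolling without slipping gives ω = v/R, so the total kinetic energy is ½Mv² + ½Iω² = ½(1+k)Mv² = (7/10)Mv².
Energy conservation Mgh = ½(1+k)Mv² gives v = √(2gh/(1+k)) = √(2 × 9.8 × 0.937 / 1.4) = 3.622 m/s.
The angular speed follows from ω = v/R = 3.622/0.1 ≈ 36.2 rad/s.

ω ≈ 36.2 rad/s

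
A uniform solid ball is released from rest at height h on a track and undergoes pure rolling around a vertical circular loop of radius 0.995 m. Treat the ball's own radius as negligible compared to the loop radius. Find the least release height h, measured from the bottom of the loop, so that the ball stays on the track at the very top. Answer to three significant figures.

h_min ≈ 2.69 m

For this body I = (2/5)MR², i.e. k = I/(MR²) = 0.4.
At the top of the loop, the minimum-contact condition is Mg = Mv_top²/r, so v_top² = gr.
With ω = v/R, the kinetic energy at speed v is ½(1+k)Mv² = (7/10)Mv².
Energy conservation from release (height h) to the top (height 2r): Mgh = Mg(2r) + (7/10)M·gr.
Thus h_min = 2r + (1+k)r/2 = r(2 + 1.4/2) = 0.995 × 2.7 ≈ 2.69 m.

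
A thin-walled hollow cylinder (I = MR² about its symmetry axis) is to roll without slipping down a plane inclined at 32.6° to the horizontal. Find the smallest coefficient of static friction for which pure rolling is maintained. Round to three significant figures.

μ_min ≈ 0.320

Here I = MR², so the shape factor k = I/(MR²) = 1.
Translational: Mg sinθ − f = Ma. Rotational about the CM: fR = Iα = kMRa, so f = kMa.
These give a = g sinθ/(1+k) and the required friction f = kMg sinθ/(1+k).
The normal force is N = Mg cosθ, so μ_min = f/N = k tanθ/(1+k).
μ_min = 1 × tan32.6° / 2 ≈ 0.320.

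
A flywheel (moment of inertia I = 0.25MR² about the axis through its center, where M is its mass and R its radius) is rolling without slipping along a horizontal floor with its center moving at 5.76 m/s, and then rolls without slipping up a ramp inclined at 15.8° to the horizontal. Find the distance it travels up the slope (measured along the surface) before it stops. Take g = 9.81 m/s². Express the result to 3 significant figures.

For this body I = 0.25MR², i.e. k = I/(MR²) = 0.25.
Rolling without slipping gives ω = v/R, so the total kinetic energy is ½Mv² + ½Iω² = ½(1+k)Mv² = (5/8)Mv².
Setting this equal to Mgh gives the vertical rise h = (1+k)v₀²/(2g) = 1.25×5.76²/(2×9.81) = 2.114 m.
The distance along the slope is d = h/sinθ = 2.114/sin15.8° ≈ 7.76 m.

d ≈ 7.76 m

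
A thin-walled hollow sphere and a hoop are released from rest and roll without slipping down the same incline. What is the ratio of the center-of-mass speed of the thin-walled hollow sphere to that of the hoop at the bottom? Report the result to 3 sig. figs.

Each satisfies Mgh = ½(1+k)Mv² with k = I/(MR²), so v ∝ 1/√(1+k).
For the thin-walled hollow sphere k = 2/3; for the hoop k = 1.
v₁/v₂ = √((1+k₂)/(1+k₁)) = √(2/1.667) ≈ 1.10.

v_ratio ≈ 1.10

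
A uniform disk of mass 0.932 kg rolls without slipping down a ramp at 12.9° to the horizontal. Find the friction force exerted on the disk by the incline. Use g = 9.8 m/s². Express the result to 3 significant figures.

Here I = (1/2)MR², so the shape factor k = I/(MR²) = 0.5.
Translational: Mg sinθ − f = Ma. Rotational about the CM: fR = Iα = kMRa, so f = kMa.
Combining, a = g sinθ/(1+k) and f = kMa = kMg sinθ/(1+k).
f = 0.5 × 0.932 × 9.8 × sin12.9° / 1.5 ≈ 0.680 N.

f ≈ 0.680 N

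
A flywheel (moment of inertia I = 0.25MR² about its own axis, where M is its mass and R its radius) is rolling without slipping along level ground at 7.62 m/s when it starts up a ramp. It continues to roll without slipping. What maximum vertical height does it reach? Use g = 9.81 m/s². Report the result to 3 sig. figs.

Here I = 0.25MR², so the shape factor k = I/(MR²) = 0.25.
Pure rolling means v = ωR; then KE = ½Mv² + ½I(v/R)² = ½(1+k)Mv² = (5/8)Mv².
All of this converts to potential energy at the highest point: (5/8)Mv₀² = Mgh.
Thus h = (1+k)v₀²/(2g) = 1.25 × 7.62² / (2 × 9.81) ≈ 3.70 m.

h ≈ 3.70 m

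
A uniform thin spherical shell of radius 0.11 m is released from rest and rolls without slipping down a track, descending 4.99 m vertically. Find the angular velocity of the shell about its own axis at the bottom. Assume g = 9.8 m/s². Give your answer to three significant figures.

The moment of inertia is (2/3)MR², giving k ≡ I/(MR²) = 2/3.
Since it rolls without slipping, ω = v/R and KE = ½Mv² + ½Iω² = ½(1+k)Mv² = (5/6)Mv².
Energy conservation Mgh = ½(1+k)Mv² gives v = √(2gh/(1+k)) = √(2 × 9.8 × 4.99 / 1.667) = 7.66 m/s.
Then ω = v/R = 7.66 / 0.11 ≈ 69.6 rad/s.

ω ≈ 69.6 rad/s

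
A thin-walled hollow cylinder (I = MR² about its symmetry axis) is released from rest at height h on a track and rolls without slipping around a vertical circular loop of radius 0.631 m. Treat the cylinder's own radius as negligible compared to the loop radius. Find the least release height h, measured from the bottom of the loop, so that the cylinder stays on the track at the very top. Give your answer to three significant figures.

h_min ≈ 1.89 m

Here I = MR², so the shape factor k = I/(MR²) = 1.
At the top, contact is just lost when gravity alone supplies the centripetal force: Mg = Mv_top²/r, i.e. v_top² = gr.
With ω = v/R, the kinetic energy at speed v is ½(1+k)Mv² = Mv².
Energy conservation from release (height h) to the top (height 2r): Mgh = Mg(2r) + M·gr.
Thus h_min = 2r + (1+k)r/2 = r(2 + 2/2) = 0.631 × 3 ≈ 1.89 m.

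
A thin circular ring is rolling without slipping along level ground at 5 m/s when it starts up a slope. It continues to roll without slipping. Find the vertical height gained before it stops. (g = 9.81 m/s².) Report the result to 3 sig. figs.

With I = MR², the ratio k = I/(MR²) is 1.
Since it rolls without slipping, ω = v/R and KE = ½Mv² + ½Iω² = ½(1+k)Mv² = Mv².
At the top the kinetic energy is zero, so Mv₀² = Mgh.
Thus h = (1+k)v₀²/(2g) = 2 × 5² / (2 × 9.81) ≈ 2.55 m.

h ≈ 2.55 m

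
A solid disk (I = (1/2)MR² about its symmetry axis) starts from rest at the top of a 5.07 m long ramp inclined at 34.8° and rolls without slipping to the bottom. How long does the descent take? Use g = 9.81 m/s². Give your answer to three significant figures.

Here I = (1/2)MR², so the shape factor k = I/(MR²) = 0.5.
Translational: Mg sinθ − f = Ma. Rotational about the CM: fR = Iα = kMRa, so f = kMa.
Hence a = g sinθ/(1+k) = 9.81×sin34.8°/1.5 = 3.732 m/s².
Starting from rest, L = ½at², so t = √(2L/a) = √(2×5.07/3.732) ≈ 1.65 s.

t ≈ 1.65 s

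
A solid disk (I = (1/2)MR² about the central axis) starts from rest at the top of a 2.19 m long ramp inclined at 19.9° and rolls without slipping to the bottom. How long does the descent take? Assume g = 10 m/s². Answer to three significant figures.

t ≈ 1.39 s

Here I = (1/2)MR², so the shape factor k = I/(MR²) = 0.5.
Translational: Mg sinθ − f = Ma. Rotational about the CM: fR = Iα = kMRa, so f = kMa.
Hence a = g sinθ/(1+k) = 10×sin19.9°/1.5 = 2.269 m/s².
Starting from rest, L = ½at², so t = √(2L/a) = √(2×2.19/2.269) ≈ 1.39 s.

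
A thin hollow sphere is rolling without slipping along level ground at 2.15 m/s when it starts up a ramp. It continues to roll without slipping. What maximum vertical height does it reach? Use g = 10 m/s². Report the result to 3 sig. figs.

With I = (2/3)MR², the ratio k = I/(MR²) is 2/3.
Pure rolling means v = ωR; then KE = ½Mv² + ½I(v/R)² = ½(1+k)Mv² = (5/6)Mv².
All of this converts to potential energy at the highest point: (5/6)Mv₀² = Mgh.
Thus h = (1+k)v₀²/(2g) = 1.667 × 2.15² / (2 × 10) ≈ 0.385 m.

h ≈ 0.385 m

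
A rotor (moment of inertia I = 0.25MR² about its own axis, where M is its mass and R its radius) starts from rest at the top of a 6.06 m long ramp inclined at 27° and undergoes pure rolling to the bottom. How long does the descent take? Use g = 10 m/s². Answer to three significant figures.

With I = 0.25MR², the ratio k = I/(MR²) is 0.25.
Translational: Mg sinθ − f = Ma. Rotational about the CM: fR = Iα = kMRa, so f = kMa.
Hence a = g sinθ/(1+k) = 10×sin27°/1.25 = 3.632 m/s².
Starting from rest, L = ½at², so t = √(2L/a) = √(2×6.06/3.632) ≈ 1.83 s.

t ≈ 1.83 s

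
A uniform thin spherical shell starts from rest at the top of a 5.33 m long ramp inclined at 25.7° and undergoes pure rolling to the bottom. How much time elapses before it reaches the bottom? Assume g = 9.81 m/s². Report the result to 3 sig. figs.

t ≈ 2.04 s

The moment of inertia is (2/3)MR², giving k ≡ I/(MR²) = 2/3.
Translational: Mg sinθ − f = Ma. Rotational about the CM: fR = Iα = kMRa, so f = kMa.
Hence a = g sinθ/(1+k) = 9.81×sin25.7°/1.667 = 2.553 m/s².
Starting from rest, L = ½at², so t = √(2L/a) = √(2×5.33/2.553) ≈ 2.04 s.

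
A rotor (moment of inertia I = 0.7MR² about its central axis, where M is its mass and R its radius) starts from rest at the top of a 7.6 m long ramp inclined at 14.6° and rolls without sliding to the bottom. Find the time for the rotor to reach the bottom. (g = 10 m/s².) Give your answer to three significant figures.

The moment of inertia is 0.7MR², giving k ≡ I/(MR²) = 0.7.
Along the incline Mg sinθ − f = Ma, and torque about the center fR = Iα = kMR²(a/R) gives f = kMa.
Hence a = g sinθ/(1+k) = 10×sin14.6°/1.7 = 1.483 m/s².
With constant a from rest, t = √(2L/a) = √(2·7.6/1.483) ≈ 3.20 s.

t ≈ 3.20 s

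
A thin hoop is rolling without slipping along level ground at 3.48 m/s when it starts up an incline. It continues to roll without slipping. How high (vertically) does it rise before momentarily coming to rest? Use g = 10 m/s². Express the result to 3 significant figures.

For this body I = MR², i.e. k = I/(MR²) = 1.
The rolling condition ω = v/R makes the rotational term ½I(v/R)² = ½kMv², so KE_total = ½(1+k)Mv² = Mv².
All of this converts to potential energy at the highest point: Mv₀² = Mgh.
Thus h = (1+k)v₀²/(2g) = 2 × 3.48² / (2 × 10) ≈ 1.21 m.

h ≈ 1.21 m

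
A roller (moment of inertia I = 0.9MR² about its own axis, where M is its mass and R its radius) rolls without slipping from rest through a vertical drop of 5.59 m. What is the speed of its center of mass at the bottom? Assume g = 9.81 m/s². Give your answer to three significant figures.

v ≈ 7.60 m/s

With I = 0.9MR², the ratio k = I/(MR²) is 0.9.
Pure rolling means v = ωR; then KE = ½Mv² + ½I(v/R)² = ½(1+k)Mv² = (19/20)Mv².
Energy conservation: Mgh = (19/20)Mv², so v = √(2gh/(1+k)) = √(2 × 9.81 × 5.59 / 1.9) ≈ 7.60 m/s.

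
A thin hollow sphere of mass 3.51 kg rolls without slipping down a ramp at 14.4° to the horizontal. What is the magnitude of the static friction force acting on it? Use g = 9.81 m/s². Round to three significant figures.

Here I = (2/3)MR², so the shape factor k = I/(MR²) = 2/3.
Newton's second law down the slope: Mg sinθ − f = Ma. The torque equation fR = Iα (with α = a/R) gives f = kMa.
Combining, a = g sinθ/(1+k) and f = kMa = kMg sinθ/(1+k).
f = (2/3) × 3.51 × 9.81 × sin14.4° / 1.667 ≈ 3.43 N.

f ≈ 3.43 N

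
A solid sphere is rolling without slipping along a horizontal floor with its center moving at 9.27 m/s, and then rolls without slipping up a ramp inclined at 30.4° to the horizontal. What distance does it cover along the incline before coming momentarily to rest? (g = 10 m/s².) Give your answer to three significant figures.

d ≈ 11.9 m

The moment of inertia is (2/5)MR², giving k ≡ I/(MR²) = 0.4.
Pure rolling means v = ωR; then KE = ½Mv² + ½I(v/R)² = ½(1+k)Mv² = (7/10)Mv².
Setting this equal to Mgh gives the vertical rise h = (1+k)v₀²/(2g) = 1.4×9.27²/(2×10) = 6.015 m.
The distance along the slope is d = h/sinθ = 6.015/sin30.4° ≈ 11.9 m.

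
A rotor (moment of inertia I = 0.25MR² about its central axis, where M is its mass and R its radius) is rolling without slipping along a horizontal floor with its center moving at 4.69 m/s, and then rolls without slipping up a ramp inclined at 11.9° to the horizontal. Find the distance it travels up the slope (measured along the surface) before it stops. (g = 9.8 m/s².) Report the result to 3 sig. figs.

With I = 0.25MR², the ratio k = I/(MR²) is 0.25.
Pure rolling means v = ωR; then KE = ½Mv² + ½I(v/R)² = ½(1+k)Mv² = (5/8)Mv².
Setting this equal to Mgh gives the vertical rise h = (1+k)v₀²/(2g) = 1.25×4.69²/(2×9.8) = 1.403 m.
Along the incline, d = h/sinθ = 1.403/sin11.9° ≈ 6.80 m.

d ≈ 6.80 m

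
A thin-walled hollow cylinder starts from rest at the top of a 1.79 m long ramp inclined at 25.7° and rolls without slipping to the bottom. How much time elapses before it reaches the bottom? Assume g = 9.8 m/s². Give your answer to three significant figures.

With I = MR², the ratio k = I/(MR²) is 1.
Newton's second law down the slope: Mg sinθ − f = Ma. The torque equation fR = Iα (with α = a/R) gives f = kMa.
Hence a = g sinθ/(1+k) = 9.8×sin25.7°/2 = 2.125 m/s².
With constant a from rest, t = √(2L/a) = √(2·1.79/2.125) ≈ 1.30 s.

t ≈ 1.30 s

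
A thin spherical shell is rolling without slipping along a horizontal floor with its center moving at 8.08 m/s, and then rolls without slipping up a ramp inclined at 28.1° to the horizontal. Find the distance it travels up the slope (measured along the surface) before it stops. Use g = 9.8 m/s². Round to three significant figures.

For this body I = (2/3)MR², i.e. k = I/(MR²) = 2/3.
Pure rolling means v = ωR; then KE = ½Mv² + ½I(v/R)² = ½(1+k)Mv² = (5/6)Mv².
Setting this equal to Mgh gives the vertical rise h = (1+k)v₀²/(2g) = 1.667×8.08²/(2×9.8) = 5.552 m.
Along the incline, d = h/sinθ = 5.552/sin28.1° ≈ 11.8 m.

d ≈ 11.8 m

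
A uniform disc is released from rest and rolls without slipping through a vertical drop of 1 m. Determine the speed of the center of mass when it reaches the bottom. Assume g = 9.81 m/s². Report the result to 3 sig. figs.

For this body I = (1/2)MR², i.e. k = I/(MR²) = 0.5.
Rolling without slipping gives ω = v/R, so the total kinetic energy is ½Mv² + ½Iω² = ½(1+k)Mv² = (3/4)Mv².
Setting Mgh = (3/4)Mv² gives v = √(2gh/(1+k)) = √(2·9.81·1/1.5) ≈ 3.62 m/s.

v ≈ 3.62 m/s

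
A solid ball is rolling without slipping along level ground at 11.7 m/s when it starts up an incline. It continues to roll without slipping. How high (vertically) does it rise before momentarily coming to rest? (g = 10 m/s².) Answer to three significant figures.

For this body I = (2/5)MR², i.e. k = I/(MR²) = 0.4.
Pure rolling means v = ωR; then KE = ½Mv² + ½I(v/R)² = ½(1+k)Mv² = (7/10)Mv².
All of this converts to potential energy at the highest point: (7/10)Mv₀² = Mgh.
Thus h = (1+k)v₀²/(2g) = 1.4 × 11.7² / (2 × 10) ≈ 9.58 m.

h ≈ 9.58 m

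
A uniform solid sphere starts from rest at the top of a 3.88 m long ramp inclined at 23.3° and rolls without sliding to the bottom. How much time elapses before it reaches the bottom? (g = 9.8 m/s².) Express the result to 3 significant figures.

t ≈ 1.67 s

Here I = (2/5)MR², so the shape factor k = I/(MR²) = 0.4.
Newton's second law down the slope: Mg sinθ − f = Ma. The torque equation fR = Iα (with α = a/R) gives f = kMa.
Hence a = g sinθ/(1+k) = 9.8×sin23.3°/1.4 = 2.769 m/s².
With constant a from rest, t = √(2L/a) = √(2·3.88/2.769) ≈ 1.67 s.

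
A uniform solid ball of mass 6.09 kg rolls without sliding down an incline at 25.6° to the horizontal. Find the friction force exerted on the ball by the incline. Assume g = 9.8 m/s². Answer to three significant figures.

For this body I = (2/5)MR², i.e. k = I/(MR²) = 0.4.
Translational: Mg sinθ − f = Ma. Rotational about the CM: fR = Iα = kMRa, so f = kMa.
Combining, a = g sinθ/(1+k) and f = kMa = kMg sinθ/(1+k).
f = 0.4 × 6.09 × 9.8 × sin25.6° / 1.4 ≈ 7.37 N.

f ≈ 7.37 N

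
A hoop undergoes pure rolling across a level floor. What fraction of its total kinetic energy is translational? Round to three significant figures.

The moment of inertia is MR², giving k ≡ I/(MR²) = 1.
With ω = v/R, KE_trans = ½Mv² and KE_rot = ½Iω² = ½kMv², so KE_total = ½(1+k)Mv².
The translational fraction is therefore 1/(1+k) = 1/2 ≈ 0.500.

fraction ≈ 0.500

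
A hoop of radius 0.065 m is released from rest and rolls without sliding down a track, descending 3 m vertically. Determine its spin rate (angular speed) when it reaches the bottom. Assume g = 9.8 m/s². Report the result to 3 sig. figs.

ω ≈ 83.4 rad/s

With I = MR², the ratio k = I/(MR²) is 1.
Since it rolls without slipping, ω = v/R and KE = ½Mv² + ½Iω² = ½(1+k)Mv² = Mv².
Energy conservation Mgh = ½(1+k)Mv² gives v = √(2gh/(1+k)) = √(2 × 9.8 × 3 / 2) = 5.422 m/s.
Then ω = v/R = 5.422 / 0.065 ≈ 83.4 rad/s.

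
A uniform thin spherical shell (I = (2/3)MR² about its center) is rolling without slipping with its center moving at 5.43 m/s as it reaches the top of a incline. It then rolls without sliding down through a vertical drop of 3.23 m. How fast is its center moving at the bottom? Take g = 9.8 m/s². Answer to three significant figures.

v ≈ 8.21 m/s

For this body I = (2/3)MR², i.e. k = I/(MR²) = 2/3.
Pure rolling means v = ωR; then KE = ½Mv² + ½I(v/R)² = ½(1+k)Mv² = (5/6)Mv².
Conserving energy between top and bottom: (5/6)Mv² = (5/6)Mv₀² + Mgh, hence v² = v₀² + 2gh/(1+k).
v = √(5.43² + 2×9.8×3.23/1.667) = √67.47 ≈ 8.21 m/s.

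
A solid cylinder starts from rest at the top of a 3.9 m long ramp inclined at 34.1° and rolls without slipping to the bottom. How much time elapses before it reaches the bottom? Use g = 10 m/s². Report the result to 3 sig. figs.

t ≈ 1.44 s

With I = (1/2)MR², the ratio k = I/(MR²) is 0.5.
Translational: Mg sinθ − f = Ma. Rotational about the CM: fR = Iα = kMRa, so f = kMa.
Hence a = g sinθ/(1+k) = 10×sin34.1°/1.5 = 3.738 m/s².
With constant a from rest, t = √(2L/a) = √(2·3.9/3.738) ≈ 1.44 s.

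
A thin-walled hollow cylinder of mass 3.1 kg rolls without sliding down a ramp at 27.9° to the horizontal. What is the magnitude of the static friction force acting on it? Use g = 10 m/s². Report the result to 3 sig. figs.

f ≈ 7.25 N

The moment of inertia is MR², giving k ≡ I/(MR²) = 1.
Along the incline Mg sinθ − f = Ma, and torque about the center fR = Iα = kMR²(a/R) gives f = kMa.
Combining, a = g sinθ/(1+k) and f = kMa = kMg sinθ/(1+k).
f = 1 × 3.1 × 10 × sin27.9° / 2 ≈ 7.25 N.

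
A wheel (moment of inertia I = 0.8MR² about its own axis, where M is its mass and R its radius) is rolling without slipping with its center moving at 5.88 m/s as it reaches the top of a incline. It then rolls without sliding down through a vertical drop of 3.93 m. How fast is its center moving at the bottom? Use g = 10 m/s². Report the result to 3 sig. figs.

v ≈ 8.85 m/s

For this body I = 0.8MR², i.e. k = I/(MR²) = 0.8.
The rolling condition ω = v/R makes the rotational term ½I(v/R)² = ½kMv², so KE_total = ½(1+k)Mv² = (9/10)Mv².
Conserving energy between top and bottom: (9/10)Mv² = (9/10)Mv₀² + Mgh, hence v² = v₀² + 2gh/(1+k).
v = √(5.88² + 2×10×3.93/1.8) = √78.24 ≈ 8.85 m/s.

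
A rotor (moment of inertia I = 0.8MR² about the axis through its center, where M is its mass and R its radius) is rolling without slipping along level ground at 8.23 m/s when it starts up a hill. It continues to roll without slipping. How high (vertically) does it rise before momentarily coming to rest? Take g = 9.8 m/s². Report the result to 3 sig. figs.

For this body I = 0.8MR², i.e. k = I/(MR²) = 0.8.
Since it rolls without slipping, ω = v/R and KE = ½Mv² + ½Iω² = ½(1+k)Mv² = (9/10)Mv².
All of this converts to potential energy at the highest point: (9/10)Mv₀² = Mgh.
Thus h = (1+k)v₀²/(2g) = 1.8 × 8.23² / (2 × 9.8) ≈ 6.22 m.

h ≈ 6.22 m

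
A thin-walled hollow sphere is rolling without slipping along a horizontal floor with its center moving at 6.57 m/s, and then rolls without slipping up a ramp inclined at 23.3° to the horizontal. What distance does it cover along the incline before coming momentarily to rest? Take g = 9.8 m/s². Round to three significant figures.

The moment of inertia is (2/3)MR², giving k ≡ I/(MR²) = 2/3.
The rolling condition ω = v/R makes the rotational term ½I(v/R)² = ½kMv², so KE_total = ½(1+k)Mv² = (5/6)Mv².
Setting this equal to Mgh gives the vertical rise h = (1+k)v₀²/(2g) = 1.667×6.57²/(2×9.8) = 3.67 m.
The distance along the slope is d = h/sinθ = 3.67/sin23.3° ≈ 9.28 m.

d ≈ 9.28 m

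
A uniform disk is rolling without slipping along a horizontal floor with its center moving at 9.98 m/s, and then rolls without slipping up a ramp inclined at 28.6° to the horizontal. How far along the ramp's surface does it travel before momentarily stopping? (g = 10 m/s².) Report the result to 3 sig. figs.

With I = (1/2)MR², the ratio k = I/(MR²) is 0.5.
Pure rolling means v = ωR; then KE = ½Mv² + ½I(v/R)² = ½(1+k)Mv² = (3/4)Mv².
Setting this equal to Mgh gives the vertical rise h = (1+k)v₀²/(2g) = 1.5×9.98²/(2×10) = 7.47 m.
Along the incline, d = h/sinθ = 7.47/sin28.6° ≈ 15.6 m.

d ≈ 15.6 m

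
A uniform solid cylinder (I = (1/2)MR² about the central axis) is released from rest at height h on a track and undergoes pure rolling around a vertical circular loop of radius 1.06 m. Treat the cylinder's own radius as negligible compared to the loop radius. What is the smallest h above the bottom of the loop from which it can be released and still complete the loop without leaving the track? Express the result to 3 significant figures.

h_min ≈ 2.92 m

Here I = (1/2)MR², so the shape factor k = I/(MR²) = 0.5.
At the top, contact is just lost when gravity alone supplies the centripetal force: Mg = Mv_top²/r, i.e. v_top² = gr.
With ω = v/R, the kinetic energy at speed v is ½(1+k)Mv² = (3/4)Mv².
Energy conservation from release (height h) to the top (height 2r): Mgh = Mg(2r) + (3/4)M·gr.
Thus h_min = 2r + (1+k)r/2 = r(2 + 1.5/2) = 1.06 × 2.75 ≈ 2.92 m.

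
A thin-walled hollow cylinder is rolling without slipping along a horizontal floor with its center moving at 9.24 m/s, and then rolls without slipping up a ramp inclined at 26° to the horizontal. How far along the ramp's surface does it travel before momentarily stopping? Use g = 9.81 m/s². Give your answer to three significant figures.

For this body I = MR², i.e. k = I/(MR²) = 1.
Rolling without slipping gives ω = v/R, so the total kinetic energy is ½Mv² + ½Iω² = ½(1+k)Mv² = Mv².
Setting this equal to Mgh gives the vertical rise h = (1+k)v₀²/(2g) = 2×9.24²/(2×9.81) = 8.703 m.
Along the incline, d = h/sinθ = 8.703/sin26° ≈ 19.9 m.

d ≈ 19.9 m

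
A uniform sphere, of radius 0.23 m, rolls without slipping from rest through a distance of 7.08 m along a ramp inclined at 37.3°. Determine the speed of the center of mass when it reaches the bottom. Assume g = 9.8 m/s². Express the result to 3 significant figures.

v ≈ 7.75 m/s

Here I = (2/5)MR², so the shape factor k = I/(MR²) = 0.4.
Rolling without slipping gives ω = v/R, so the total kinetic energy is ½Mv² + ½Iω² = ½(1+k)Mv² = (7/10)Mv².
The vertical drop is h = L sinθ = 7.08 × sin37.3° = 4.29 m.
Setting Mgh = (7/10)Mv² gives v = √(2gh/(1+k)) = √(2·9.8·4.29/1.4) ≈ 7.75 m/s.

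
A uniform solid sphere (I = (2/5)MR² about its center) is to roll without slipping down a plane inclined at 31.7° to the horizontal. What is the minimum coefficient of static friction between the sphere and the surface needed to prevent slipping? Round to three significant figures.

Here I = (2/5)MR², so the shape factor k = I/(MR²) = 0.4.
Newton's second law down the slope: Mg sinθ − f = Ma. The torque equation fR = Iα (with α = a/R) gives f = kMa.
These give a = g sinθ/(1+k) and the required friction f = kMg sinθ/(1+k).
With N = Mg cosθ, the no-slip condition f ≤ μN gives μ_min = f/N = k tanθ/(1+k).
μ_min = 0.4 × tan31.7° / 1.4 ≈ 0.176.

μ_min ≈ 0.176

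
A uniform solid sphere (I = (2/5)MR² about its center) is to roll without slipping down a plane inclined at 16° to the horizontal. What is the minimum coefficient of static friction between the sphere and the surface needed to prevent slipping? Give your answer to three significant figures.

μ_min ≈ 0.0819

The moment of inertia is (2/5)MR², giving k ≡ I/(MR²) = 0.4.
Translational: Mg sinθ − f = Ma. Rotational about the CM: fR = Iα = kMRa, so f = kMa.
These give a = g sinθ/(1+k) and the required friction f = kMg sinθ/(1+k).
The normal force is N = Mg cosθ, so μ_min = f/N = k tanθ/(1+k).
μ_min = 0.4 × tan16° / 1.4 ≈ 0.0819.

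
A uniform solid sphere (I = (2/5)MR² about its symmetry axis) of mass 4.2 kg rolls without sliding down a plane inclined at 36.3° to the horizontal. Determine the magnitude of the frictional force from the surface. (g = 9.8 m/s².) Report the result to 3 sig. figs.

With I = (2/5)MR², the ratio k = I/(MR²) is 0.4.
Translational: Mg sinθ − f = Ma. Rotational about the CM: fR = Iα = kMRa, so f = kMa.
Combining, a = g sinθ/(1+k) and f = kMa = kMg sinθ/(1+k).
f = 0.4 × 4.2 × 9.8 × sin36.3° / 1.4 ≈ 6.96 N.

f ≈ 6.96 N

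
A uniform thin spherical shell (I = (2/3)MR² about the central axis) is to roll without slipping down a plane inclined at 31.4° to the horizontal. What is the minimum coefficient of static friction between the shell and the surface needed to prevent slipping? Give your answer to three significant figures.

μ_min ≈ 0.244

For this body I = (2/3)MR², i.e. k = I/(MR²) = 2/3.
Newton's second law down the slope: Mg sinθ − f = Ma. The torque equation fR = Iα (with α = a/R) gives f = kMa.
These give a = g sinθ/(1+k) and the required friction f = kMg sinθ/(1+k).
With N = Mg cosθ, the no-slip condition f ≤ μN gives μ_min = f/N = k tanθ/(1+k).
μ_min = (2/3) × tan31.4° / 1.667 ≈ 0.244.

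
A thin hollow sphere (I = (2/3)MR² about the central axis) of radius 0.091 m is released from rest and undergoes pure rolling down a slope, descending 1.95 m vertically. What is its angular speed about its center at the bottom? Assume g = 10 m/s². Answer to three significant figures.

For this body I = (2/3)MR², i.e. k = I/(MR²) = 2/3.
Rolling without slipping gives ω = v/R, so the total kinetic energy is ½Mv² + ½Iω² = ½(1+k)Mv² = (5/6)Mv².
Energy conservation Mgh = ½(1+k)Mv² gives v = √(2gh/(1+k)) = √(2 × 10 × 1.95 / 1.667) = 4.837 m/s.
Then ω = v/R = 4.837 / 0.091 ≈ 53.2 rad/s.

ω ≈ 53.2 rad/s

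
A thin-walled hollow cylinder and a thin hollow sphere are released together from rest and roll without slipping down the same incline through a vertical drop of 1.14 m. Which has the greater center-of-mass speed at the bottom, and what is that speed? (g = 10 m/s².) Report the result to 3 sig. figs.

For rolling without slipping, Mgh = ½(1+k)Mv² where k = I/(MR²), so v = √(2gh/(1+k)).
Thin-walled hollow cylinder: k = 1, giving v = √(2×10×1.14/2) = 3.376 m/s.
Thin hollow sphere: k = 2/3, giving v = √(2×10×1.14/1.667) = 3.699 m/s.
The smaller k wins: the thin hollow sphere, at ≈ 3.70 m/s.

the thin hollow sphere, at v ≈ 3.70 m/s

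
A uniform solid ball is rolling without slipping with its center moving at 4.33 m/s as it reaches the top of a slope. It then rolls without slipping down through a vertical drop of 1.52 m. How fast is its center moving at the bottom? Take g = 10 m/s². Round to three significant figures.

Here I = (2/5)MR², so the shape factor k = I/(MR²) = 0.4.
Pure rolling means v = ωR; then KE = ½Mv² + ½I(v/R)² = ½(1+k)Mv² = (7/10)Mv².
Conserving energy between top and bottom: (7/10)Mv² = (7/10)Mv₀² + Mgh, hence v² = v₀² + 2gh/(1+k).
v = √(4.33² + 2×10×1.52/1.4) = √40.46 ≈ 6.36 m/s.

v ≈ 6.36 m/s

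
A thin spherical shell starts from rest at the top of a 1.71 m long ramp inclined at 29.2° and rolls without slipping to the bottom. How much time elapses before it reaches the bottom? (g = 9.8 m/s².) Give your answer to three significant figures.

Here I = (2/3)MR², so the shape factor k = I/(MR²) = 2/3.
Along the incline Mg sinθ − f = Ma, and torque about the center fR = Iα = kMR²(a/R) gives f = kMa.
Hence a = g sinθ/(1+k) = 9.8×sin29.2°/1.667 = 2.869 m/s².
Starting from rest, L = ½at², so t = √(2L/a) = √(2×1.71/2.869) ≈ 1.09 s.

t ≈ 1.09 s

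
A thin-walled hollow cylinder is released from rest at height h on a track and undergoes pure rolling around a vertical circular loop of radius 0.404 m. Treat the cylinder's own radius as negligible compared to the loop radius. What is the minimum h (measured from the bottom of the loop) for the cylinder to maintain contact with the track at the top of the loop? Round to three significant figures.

Here I = MR², so the shape factor k = I/(MR²) = 1.
At the top of the loop, the minimum-contact condition is Mg = Mv_top²/r, so v_top² = gr.
With ω = v/R, the kinetic energy at speed v is ½(1+k)Mv² = Mv².
Energy conservation from release (height h) to the top (height 2r): Mgh = Mg(2r) + M·gr.
Thus h_min = 2r + (1+k)r/2 = r(2 + 2/2) = 0.404 × 3 ≈ 1.21 m.

h_min ≈ 1.21 m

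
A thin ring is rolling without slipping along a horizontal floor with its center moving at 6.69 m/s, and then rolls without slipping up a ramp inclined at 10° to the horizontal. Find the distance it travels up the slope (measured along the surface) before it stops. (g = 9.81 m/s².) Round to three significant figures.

d ≈ 26.3 m

With I = MR², the ratio k = I/(MR²) is 1.
Since it rolls without slipping, ω = v/R and KE = ½Mv² + ½Iω² = ½(1+k)Mv² = Mv².
Setting this equal to Mgh gives the vertical rise h = (1+k)v₀²/(2g) = 2×6.69²/(2×9.81) = 4.562 m.
The distance along the slope is d = h/sinθ = 4.562/sin10° ≈ 26.3 m.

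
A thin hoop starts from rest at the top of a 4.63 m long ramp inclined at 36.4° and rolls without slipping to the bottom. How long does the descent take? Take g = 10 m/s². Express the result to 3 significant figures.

t ≈ 1.77 s

The moment of inertia is MR², giving k ≡ I/(MR²) = 1.
Newton's second law down the slope: Mg sinθ − f = Ma. The torque equation fR = Iα (with α = a/R) gives f = kMa.
Hence a = g sinθ/(1+k) = 10×sin36.4°/2 = 2.967 m/s².
Starting from rest, L = ½at², so t = √(2L/a) = √(2×4.63/2.967) ≈ 1.77 s.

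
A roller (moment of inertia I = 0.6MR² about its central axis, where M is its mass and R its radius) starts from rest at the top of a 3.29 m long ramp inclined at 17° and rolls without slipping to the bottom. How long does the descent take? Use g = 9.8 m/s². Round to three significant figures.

t ≈ 1.92 s

Here I = 0.6MR², so the shape factor k = I/(MR²) = 0.6.
Newton's second law down the slope: Mg sinθ − f = Ma. The torque equation fR = Iα (with α = a/R) gives f = kMa.
Hence a = g sinθ/(1+k) = 9.8×sin17°/1.6 = 1.791 m/s².
Starting from rest, L = ½at², so t = √(2L/a) = √(2×3.29/1.791) ≈ 1.92 s.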